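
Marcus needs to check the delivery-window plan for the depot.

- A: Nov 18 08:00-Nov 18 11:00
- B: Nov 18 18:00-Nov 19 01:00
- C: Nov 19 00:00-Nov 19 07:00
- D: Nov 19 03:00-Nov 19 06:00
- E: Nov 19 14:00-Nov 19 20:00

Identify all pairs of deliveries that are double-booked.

Sorted by start: A, B, C, D, E.
B starts after A ends; A is clear from here.
C starts before B ends → B and C overlap.
D starts after B ends; B is clear from here.
D starts before C ends → C and D overlap.
E starts after C ends.
E starts after D ends.

B & C, C & D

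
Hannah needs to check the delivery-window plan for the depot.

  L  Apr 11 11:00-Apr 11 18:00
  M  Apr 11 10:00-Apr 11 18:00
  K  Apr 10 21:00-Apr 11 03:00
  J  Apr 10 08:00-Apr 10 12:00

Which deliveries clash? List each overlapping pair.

L & M

Sorted by start: J, K, M, L.
K starts after J ends; J is clear from here.
M starts after K ends; K is clear from here.
L starts before M ends → M and L overlap.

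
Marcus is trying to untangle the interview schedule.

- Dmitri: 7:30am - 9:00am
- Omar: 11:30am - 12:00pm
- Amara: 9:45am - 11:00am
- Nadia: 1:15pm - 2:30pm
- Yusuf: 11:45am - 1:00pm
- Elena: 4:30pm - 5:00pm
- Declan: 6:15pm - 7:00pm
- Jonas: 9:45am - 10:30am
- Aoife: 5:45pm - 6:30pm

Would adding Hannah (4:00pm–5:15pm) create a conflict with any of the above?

Dmitri: ends 9:00am at or before Hannah starts 4:00pm → clear.
Jonas: ends 10:30am at or before Hannah starts 4:00pm → clear.
Amara: ends 11:00am at or before Hannah starts 4:00pm → clear.
Omar: ends 12:00pm at or before Hannah starts 4:00pm → clear.
Yusuf: ends 1:00pm at or before Hannah starts 4:00pm → clear.
Nadia: ends 2:30pm at or before Hannah starts 4:00pm → clear.
Elena: starts 4:30pm before Hannah ends 5:15pm, and ends 5:00pm after Hannah starts 4:00pm → overlap.
Aoife: starts 5:45pm at or after Hannah ends 5:15pm → clear.
Declan: starts 6:15pm at or after Hannah ends 5:15pm → clear.
Hannah overlaps Elena.

Yes — it overlaps Elena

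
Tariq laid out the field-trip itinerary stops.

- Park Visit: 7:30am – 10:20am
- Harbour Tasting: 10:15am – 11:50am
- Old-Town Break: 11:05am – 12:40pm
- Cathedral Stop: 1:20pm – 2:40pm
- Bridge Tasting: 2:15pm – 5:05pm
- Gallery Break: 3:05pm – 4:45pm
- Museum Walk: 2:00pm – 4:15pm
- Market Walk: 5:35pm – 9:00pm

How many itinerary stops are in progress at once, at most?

3

Sort all start/end points and keep a running count:
7:30am start Park Visit → 1
10:15am start Harbour Tasting → 2
10:20am end Park Visit → 1
11:05am start Old-Town Break → 2
11:50am end Harbour Tasting → 1
12:40pm end Old-Town Break → 0
1:20pm start Cathedral Stop → 1
2:00pm start Museum Walk → 2
2:15pm start Bridge Tasting → 3
2:40pm end Cathedral Stop → 2
3:05pm start Gallery Break → 3
4:15pm end Museum Walk → 2
4:45pm end Gallery Break → 1
5:05pm end Bridge Tasting → 0
5:35pm start Market Walk → 1
9:00pm end Market Walk → 0
Peak is 3, at 2:15pm (Bridge Tasting, Cathedral Stop, Museum Walk).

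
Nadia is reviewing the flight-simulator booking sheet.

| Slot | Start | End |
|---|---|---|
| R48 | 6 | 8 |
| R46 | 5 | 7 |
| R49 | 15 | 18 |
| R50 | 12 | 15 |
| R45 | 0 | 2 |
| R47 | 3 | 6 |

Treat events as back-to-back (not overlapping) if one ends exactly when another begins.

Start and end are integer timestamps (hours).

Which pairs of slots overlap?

R46 & R47, R46 & R48

Two intervals overlap when each starts before the other ends.
Sorted by start: R45, R47, R46, R48, R50, R49.
R47 starts after R45 ends — done with R45.
R46 starts before R47 ends → R47 and R46 overlap.
R48 starts exactly when R47 ends (back-to-back, no overlap) — done with R47.
R48 starts before R46 ends → R46 and R48 overlap.
R50 starts after R46 ends — done with R46.
R50 starts after R48 ends — done with R48.
R49 starts exactly when R50 ends (back-to-back, no overlap).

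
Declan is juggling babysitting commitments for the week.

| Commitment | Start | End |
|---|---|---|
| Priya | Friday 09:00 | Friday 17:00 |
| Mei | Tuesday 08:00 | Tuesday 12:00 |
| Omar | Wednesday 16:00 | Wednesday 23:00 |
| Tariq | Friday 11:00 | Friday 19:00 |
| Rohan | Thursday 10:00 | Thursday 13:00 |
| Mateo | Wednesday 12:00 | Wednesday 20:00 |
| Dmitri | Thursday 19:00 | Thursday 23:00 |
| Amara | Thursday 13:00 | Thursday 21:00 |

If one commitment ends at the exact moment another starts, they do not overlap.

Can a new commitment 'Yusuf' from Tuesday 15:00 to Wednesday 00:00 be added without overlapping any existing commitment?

Yes — the slot is free

Mei: ends Tuesday 12:00 at or before Yusuf starts Tuesday 15:00 → clear.
Mateo: starts Wednesday 12:00 at or after Yusuf ends Wednesday 00:00 → clear.
Omar: starts Wednesday 16:00 at or after Yusuf ends Wednesday 00:00 → clear.
Rohan: starts Thursday 10:00 at or after Yusuf ends Wednesday 00:00 → clear.
Amara: starts Thursday 13:00 at or after Yusuf ends Wednesday 00:00 → clear.
Dmitri: starts Thursday 19:00 at or after Yusuf ends Wednesday 00:00 → clear.
Priya: starts Friday 09:00 at or after Yusuf ends Wednesday 00:00 → clear.
Tariq: starts Friday 11:00 at or after Yusuf ends Wednesday 00:00 → clear.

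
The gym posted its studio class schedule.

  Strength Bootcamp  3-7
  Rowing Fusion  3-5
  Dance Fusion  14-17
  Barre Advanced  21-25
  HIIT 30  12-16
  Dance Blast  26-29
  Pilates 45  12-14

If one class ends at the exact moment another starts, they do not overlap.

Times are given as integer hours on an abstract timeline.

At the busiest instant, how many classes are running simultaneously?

Sweep the timeline, counting +1 at each start and −1 at each end (ends before starts at a tie):
3 start Rowing Fusion → 1
3 start Strength Bootcamp → 2
5 end Rowing Fusion → 1
7 end Strength Bootcamp → 0
12 start HIIT 30 → 1
12 start Pilates 45 → 2
14 end Pilates 45 → 1
14 start Dance Fusion → 2
16 end HIIT 30 → 1
17 end Dance Fusion → 0
21 start Barre Advanced → 1
25 end Barre Advanced → 0
26 start Dance Blast → 1
29 end Dance Blast → 0
Peak is 2, at 3 (Rowing Fusion, Strength Bootcamp).

2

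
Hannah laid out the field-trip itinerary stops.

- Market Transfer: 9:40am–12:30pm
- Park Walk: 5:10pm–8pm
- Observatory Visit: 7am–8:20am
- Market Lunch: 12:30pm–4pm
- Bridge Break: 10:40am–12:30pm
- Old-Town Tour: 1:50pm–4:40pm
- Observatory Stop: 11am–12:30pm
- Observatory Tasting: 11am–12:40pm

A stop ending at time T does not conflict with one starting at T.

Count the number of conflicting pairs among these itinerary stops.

Sorted by start: Observatory Visit, Market Transfer, Bridge Break, Observatory Tasting, Observatory Stop, Market Lunch, Old-Town Tour, Park Walk.
Market Transfer starts after Observatory Visit ends, so nothing later overlaps Observatory Visit either.
Bridge Break starts before Market Transfer ends → Market Transfer and Bridge Break overlap.
Observatory Tasting starts before Market Transfer ends → Market Transfer and Observatory Tasting overlap.
Observatory Stop starts before Market Transfer ends → Market Transfer and Observatory Stop overlap.
Market Lunch starts exactly when Market Transfer ends (back-to-back, no overlap), so nothing later overlaps Market Transfer either.
Observatory Tasting starts before Bridge Break ends → Bridge Break and Observatory Tasting overlap.
Observatory Stop starts before Bridge Break ends → Bridge Break and Observatory Stop overlap.
Market Lunch starts exactly when Bridge Break ends (back-to-back, no overlap), so nothing later overlaps Bridge Break either.
Observatory Stop starts before Observatory Tasting ends → Observatory Tasting and Observatory Stop overlap.
Market Lunch starts before Observatory Tasting ends → Observatory Tasting and Market Lunch overlap.
Old-Town Tour starts after Observatory Tasting ends, so nothing later overlaps Observatory Tasting either.
Market Lunch starts exactly when Observatory Stop ends (back-to-back, no overlap), so nothing later overlaps Observatory Stop either.
Old-Town Tour starts before Market Lunch ends → Market Lunch and Old-Town Tour overlap.
Park Walk starts after Market Lunch ends.
Park Walk starts after Old-Town Tour ends.
Overlapping pairs: Bridge Break & Market Transfer, Bridge Break & Observatory Stop, Bridge Break & Observatory Tasting, Market Lunch & Observatory Tasting, Market Lunch & Old-Town Tour, Market Transfer & Observatory Stop, Market Transfer & Observatory Tasting, Observatory Stop & Observatory Tasting — 8 in total.

8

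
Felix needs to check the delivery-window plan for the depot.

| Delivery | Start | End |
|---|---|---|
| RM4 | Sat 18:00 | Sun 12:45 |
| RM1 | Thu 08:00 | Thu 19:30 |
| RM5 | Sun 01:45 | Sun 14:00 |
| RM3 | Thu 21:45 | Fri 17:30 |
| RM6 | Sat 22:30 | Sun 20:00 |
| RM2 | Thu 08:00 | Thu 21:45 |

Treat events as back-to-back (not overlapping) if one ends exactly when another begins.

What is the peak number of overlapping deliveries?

Sort all start/end points and keep a running count:
Thu 08:00 start RM1 → 1
Thu 08:00 start RM2 → 2
Thu 19:30 end RM1 → 1
Thu 21:45 end RM2 → 0
Thu 21:45 start RM3 → 1
Fri 17:30 end RM3 → 0
Sat 18:00 start RM4 → 1
Sat 22:30 start RM6 → 2
Sun 01:45 start RM5 → 3
Sun 12:45 end RM4 → 2
Sun 14:00 end RM5 → 1
Sun 20:00 end RM6 → 0
Peak is 3, at Sun 01:45 (RM4, RM5, RM6).

3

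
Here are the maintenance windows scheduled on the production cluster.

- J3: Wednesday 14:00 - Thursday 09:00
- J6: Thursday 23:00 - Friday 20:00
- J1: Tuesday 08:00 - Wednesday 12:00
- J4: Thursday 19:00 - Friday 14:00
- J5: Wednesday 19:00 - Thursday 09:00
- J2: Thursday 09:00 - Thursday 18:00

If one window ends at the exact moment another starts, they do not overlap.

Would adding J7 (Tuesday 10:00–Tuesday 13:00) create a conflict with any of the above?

Yes — it overlaps J1

J1: starts Tuesday 08:00 before J7 ends Tuesday 13:00, and ends Wednesday 12:00 after J7 starts Tuesday 10:00 → overlap.
J3: starts Wednesday 14:00 at or after J7 ends Tuesday 13:00 → clear.
J5: starts Wednesday 19:00 at or after J7 ends Tuesday 13:00 → clear.
J2: starts Thursday 09:00 at or after J7 ends Tuesday 13:00 → clear.
J4: starts Thursday 19:00 at or after J7 ends Tuesday 13:00 → clear.
J6: starts Thursday 23:00 at or after J7 ends Tuesday 13:00 → clear.
J7 overlaps J1.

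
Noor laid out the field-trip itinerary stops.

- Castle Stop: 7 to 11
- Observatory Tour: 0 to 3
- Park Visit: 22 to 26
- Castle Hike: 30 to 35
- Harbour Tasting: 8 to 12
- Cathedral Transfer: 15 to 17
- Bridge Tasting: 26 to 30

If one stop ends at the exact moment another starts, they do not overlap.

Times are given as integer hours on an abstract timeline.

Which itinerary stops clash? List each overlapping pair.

Castle Stop & Harbour Tasting

Two intervals overlap when each starts before the other ends.
Sorted by start: Observatory Tour, Castle Stop, Harbour Tasting, Cathedral Transfer, Park Visit, Bridge Tasting, Castle Hike.
Castle Stop starts after Observatory Tour ends — done with Observatory Tour.
Harbour Tasting starts before Castle Stop ends → Castle Stop and Harbour Tasting overlap.
Cathedral Transfer starts after Castle Stop ends — done with Castle Stop.
Cathedral Transfer starts after Harbour Tasting ends — done with Harbour Tasting.
Park Visit starts after Cathedral Transfer ends — done with Cathedral Transfer.
Bridge Tasting starts exactly when Park Visit ends (back-to-back, no overlap) — done with Park Visit.
Castle Hike starts exactly when Bridge Tasting ends (back-to-back, no overlap).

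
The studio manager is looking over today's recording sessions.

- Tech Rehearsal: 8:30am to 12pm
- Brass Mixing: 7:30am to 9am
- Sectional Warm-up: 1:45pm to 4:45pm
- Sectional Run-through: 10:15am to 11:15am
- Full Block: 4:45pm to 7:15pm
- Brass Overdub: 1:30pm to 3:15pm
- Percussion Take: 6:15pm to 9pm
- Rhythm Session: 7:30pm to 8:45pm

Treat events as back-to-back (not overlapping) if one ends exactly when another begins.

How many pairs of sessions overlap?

5

Sorted by start: Brass Mixing, Tech Rehearsal, Sectional Run-through, Brass Overdub, Sectional Warm-up, Full Block, Percussion Take, Rhythm Session.
Tech Rehearsal starts before Brass Mixing ends → Brass Mixing and Tech Rehearsal overlap.
Sectional Run-through starts after Brass Mixing ends, so nothing later overlaps Brass Mixing either.
Sectional Run-through starts before Tech Rehearsal ends → Tech Rehearsal and Sectional Run-through overlap.
Brass Overdub starts after Tech Rehearsal ends, so nothing later overlaps Tech Rehearsal either.
Brass Overdub starts after Sectional Run-through ends, so nothing later overlaps Sectional Run-through either.
Sectional Warm-up starts before Brass Overdub ends → Brass Overdub and Sectional Warm-up overlap.
Full Block starts after Brass Overdub ends, so nothing later overlaps Brass Overdub either.
Full Block starts exactly when Sectional Warm-up ends (back-to-back, no overlap), so nothing later overlaps Sectional Warm-up either.
Percussion Take starts before Full Block ends → Full Block and Percussion Take overlap.
Rhythm Session starts after Full Block ends.
Rhythm Session starts before Percussion Take ends → Percussion Take and Rhythm Session overlap.
Overlapping pairs: Brass Mixing & Tech Rehearsal, Brass Overdub & Sectional Warm-up, Full Block & Percussion Take, Percussion Take & Rhythm Session, Sectional Run-through & Tech Rehearsal — 5 in total.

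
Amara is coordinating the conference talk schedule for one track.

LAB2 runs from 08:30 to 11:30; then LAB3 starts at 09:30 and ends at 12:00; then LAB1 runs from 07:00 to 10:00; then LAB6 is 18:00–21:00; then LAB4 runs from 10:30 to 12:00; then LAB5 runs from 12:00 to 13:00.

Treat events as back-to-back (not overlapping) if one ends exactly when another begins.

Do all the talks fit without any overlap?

Two intervals overlap when each starts before the other ends.
Sorted by start: LAB1, LAB2, LAB3, LAB4, LAB5, LAB6.
LAB2 starts before LAB1 ends → LAB1 and LAB2 overlap.
That's a conflict, so the schedule is not conflict-free.

No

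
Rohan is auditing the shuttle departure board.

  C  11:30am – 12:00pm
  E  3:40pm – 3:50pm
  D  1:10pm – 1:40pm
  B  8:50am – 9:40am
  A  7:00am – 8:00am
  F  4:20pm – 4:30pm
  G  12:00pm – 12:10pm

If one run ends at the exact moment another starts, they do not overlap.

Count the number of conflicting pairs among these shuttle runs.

Sorted by start: A, B, C, G, D, E, F.
B starts after A ends — done with A.
C starts after B ends — done with B.
G starts exactly when C ends (back-to-back, no overlap) — done with C.
D starts after G ends — done with G.
E starts after D ends — done with D.
F starts after E ends.
No pair overlaps.

0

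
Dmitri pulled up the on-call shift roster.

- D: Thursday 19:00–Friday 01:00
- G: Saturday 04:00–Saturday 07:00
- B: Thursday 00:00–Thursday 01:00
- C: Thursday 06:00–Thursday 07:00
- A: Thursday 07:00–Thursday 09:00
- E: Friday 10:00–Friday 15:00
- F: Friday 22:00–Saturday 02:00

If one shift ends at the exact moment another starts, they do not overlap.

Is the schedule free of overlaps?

Sorted by start: B, C, A, D, E, F, G.
C starts after B ends — done with B.
A starts exactly when C ends (back-to-back, no overlap) — done with C.
D starts after A ends — done with A.
E starts after D ends — done with D.
F starts after E ends — done with E.
G starts after F ends.
Every pair is clear; the schedule has no overlaps.

Yes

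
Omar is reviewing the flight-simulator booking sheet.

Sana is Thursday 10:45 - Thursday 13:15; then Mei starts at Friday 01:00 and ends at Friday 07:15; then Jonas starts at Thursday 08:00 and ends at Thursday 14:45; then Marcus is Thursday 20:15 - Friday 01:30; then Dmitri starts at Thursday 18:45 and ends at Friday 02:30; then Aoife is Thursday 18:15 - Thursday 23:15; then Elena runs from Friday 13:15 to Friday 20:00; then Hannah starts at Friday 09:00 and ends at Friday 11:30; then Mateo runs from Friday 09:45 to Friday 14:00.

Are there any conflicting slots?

Sorted by start: Jonas, Sana, Aoife, Dmitri, Marcus, Mei, Hannah, Mateo, Elena.
Sana starts before Jonas ends → Jonas and Sana overlap.
That's a conflict, so the schedule is not conflict-free.

Yes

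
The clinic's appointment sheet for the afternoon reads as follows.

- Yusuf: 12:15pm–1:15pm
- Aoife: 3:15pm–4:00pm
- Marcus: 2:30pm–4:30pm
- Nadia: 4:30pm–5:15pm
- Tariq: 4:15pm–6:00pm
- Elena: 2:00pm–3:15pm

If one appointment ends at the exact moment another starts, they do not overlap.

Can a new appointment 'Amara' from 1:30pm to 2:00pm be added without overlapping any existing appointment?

Yusuf: ends 1:15pm at or before Amara starts 1:30pm → clear.
Elena: starts 2:00pm at or after Amara ends 2:00pm → clear.
Marcus: starts 2:30pm at or after Amara ends 2:00pm → clear.
Aoife: starts 3:15pm at or after Amara ends 2:00pm → clear.
Tariq: starts 4:15pm at or after Amara ends 2:00pm → clear.
Nadia: starts 4:30pm at or after Amara ends 2:00pm → clear.

Yes — the slot is free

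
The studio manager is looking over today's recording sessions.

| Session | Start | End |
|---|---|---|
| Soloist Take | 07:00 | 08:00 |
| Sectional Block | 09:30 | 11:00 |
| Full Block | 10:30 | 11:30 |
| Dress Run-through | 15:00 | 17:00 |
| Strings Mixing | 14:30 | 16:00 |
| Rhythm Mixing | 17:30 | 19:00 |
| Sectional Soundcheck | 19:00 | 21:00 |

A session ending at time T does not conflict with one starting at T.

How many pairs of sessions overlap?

2

Sorted by start: Soloist Take, Sectional Block, Full Block, Strings Mixing, Dress Run-through, Rhythm Mixing, Sectional Soundcheck.
Sectional Block starts after Soloist Take ends, so nothing later overlaps Soloist Take either.
Full Block starts before Sectional Block ends → Sectional Block and Full Block overlap.
Strings Mixing starts after Sectional Block ends, so nothing later overlaps Sectional Block either.
Strings Mixing starts after Full Block ends, so nothing later overlaps Full Block either.
Dress Run-through starts before Strings Mixing ends → Strings Mixing and Dress Run-through overlap.
Rhythm Mixing starts after Strings Mixing ends, so nothing later overlaps Strings Mixing either.
Rhythm Mixing starts after Dress Run-through ends, so nothing later overlaps Dress Run-through either.
Sectional Soundcheck starts exactly when Rhythm Mixing ends (back-to-back, no overlap).
Overlapping pairs: Dress Run-through & Strings Mixing, Full Block & Sectional Block — 2 in total.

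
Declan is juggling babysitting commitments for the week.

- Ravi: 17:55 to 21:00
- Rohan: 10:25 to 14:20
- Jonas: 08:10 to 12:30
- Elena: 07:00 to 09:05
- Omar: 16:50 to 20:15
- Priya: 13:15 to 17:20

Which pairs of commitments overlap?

Elena & Jonas, Jonas & Rohan, Omar & Priya, Omar & Ravi, Priya & Rohan

Two intervals overlap when each starts before the other ends.
Sorted by start: Elena, Jonas, Rohan, Priya, Omar, Ravi.
Jonas starts before Elena ends → Elena and Jonas overlap.
Rohan starts after Elena ends — done with Elena.
Rohan starts before Jonas ends → Jonas and Rohan overlap.
Priya starts after Jonas ends — done with Jonas.
Priya starts before Rohan ends → Rohan and Priya overlap.
Omar starts after Rohan ends — done with Rohan.
Omar starts before Priya ends → Priya and Omar overlap.
Ravi starts after Priya ends.
Ravi starts before Omar ends → Omar and Ravi overlap.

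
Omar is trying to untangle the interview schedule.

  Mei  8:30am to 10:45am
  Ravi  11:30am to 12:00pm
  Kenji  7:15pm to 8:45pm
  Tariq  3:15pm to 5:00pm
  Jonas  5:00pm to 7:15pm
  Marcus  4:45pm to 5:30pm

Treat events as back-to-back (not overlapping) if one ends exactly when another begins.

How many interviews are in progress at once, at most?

Sort all start/end points and keep a running count:
8:30am start Mei → 1
10:45am end Mei → 0
11:30am start Ravi → 1
12:00pm end Ravi → 0
3:15pm start Tariq → 1
4:45pm start Marcus → 2
5:00pm end Tariq → 1
5:00pm start Jonas → 2
5:30pm end Marcus → 1
7:15pm end Jonas → 0
7:15pm start Kenji → 1
8:45pm end Kenji → 0
Peak is 2, at 4:45pm (Marcus, Tariq).

2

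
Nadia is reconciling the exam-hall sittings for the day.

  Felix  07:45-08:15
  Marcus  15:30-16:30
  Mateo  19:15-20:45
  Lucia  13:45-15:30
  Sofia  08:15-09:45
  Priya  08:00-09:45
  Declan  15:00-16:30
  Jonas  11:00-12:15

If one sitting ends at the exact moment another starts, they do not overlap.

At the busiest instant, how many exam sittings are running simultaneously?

2

Walk through starts and ends in time order (an end at T is processed before a start at T):
07:45 start Felix → 1
08:00 start Priya → 2
08:15 end Felix → 1
08:15 start Sofia → 2
09:45 end Priya → 1
09:45 end Sofia → 0
11:00 start Jonas → 1
12:15 end Jonas → 0
13:45 start Lucia → 1
15:00 start Declan → 2
15:30 end Lucia → 1
15:30 start Marcus → 2
16:30 end Declan → 1
16:30 end Marcus → 0
19:15 start Mateo → 1
20:45 end Mateo → 0
Peak is 2, at 08:00 (Felix, Priya).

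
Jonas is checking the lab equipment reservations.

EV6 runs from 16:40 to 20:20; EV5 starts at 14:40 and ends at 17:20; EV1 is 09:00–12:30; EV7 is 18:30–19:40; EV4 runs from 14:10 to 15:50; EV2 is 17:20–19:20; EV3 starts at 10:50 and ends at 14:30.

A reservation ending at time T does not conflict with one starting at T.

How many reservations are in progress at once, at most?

3

Sort all start/end points and keep a running count:
09:00 start EV1 → 1
10:50 start EV3 → 2
12:30 end EV1 → 1
14:10 start EV4 → 2
14:30 end EV3 → 1
14:40 start EV5 → 2
15:50 end EV4 → 1
16:40 start EV6 → 2
17:20 end EV5 → 1
17:20 start EV2 → 2
18:30 start EV7 → 3
19:20 end EV2 → 2
19:40 end EV7 → 1
20:20 end EV6 → 0
Peak is 3, at 18:30 (EV2, EV6, EV7).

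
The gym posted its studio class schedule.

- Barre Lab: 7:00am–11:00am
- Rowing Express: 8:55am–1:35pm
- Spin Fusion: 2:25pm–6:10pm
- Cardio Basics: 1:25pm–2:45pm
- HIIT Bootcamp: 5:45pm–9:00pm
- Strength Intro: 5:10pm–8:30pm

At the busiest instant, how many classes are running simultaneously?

Walk through starts and ends in time order (an end at T is processed before a start at T):
7:00am start Barre Lab → 1
8:55am start Rowing Express → 2
11:00am end Barre Lab → 1
1:25pm start Cardio Basics → 2
1:35pm end Rowing Express → 1
2:25pm start Spin Fusion → 2
2:45pm end Cardio Basics → 1
5:10pm start Strength Intro → 2
5:45pm start HIIT Bootcamp → 3
6:10pm end Spin Fusion → 2
8:30pm end Strength Intro → 1
9:00pm end HIIT Bootcamp → 0
Peak is 3, at 5:45pm (HIIT Bootcamp, Spin Fusion, Strength Intro).

3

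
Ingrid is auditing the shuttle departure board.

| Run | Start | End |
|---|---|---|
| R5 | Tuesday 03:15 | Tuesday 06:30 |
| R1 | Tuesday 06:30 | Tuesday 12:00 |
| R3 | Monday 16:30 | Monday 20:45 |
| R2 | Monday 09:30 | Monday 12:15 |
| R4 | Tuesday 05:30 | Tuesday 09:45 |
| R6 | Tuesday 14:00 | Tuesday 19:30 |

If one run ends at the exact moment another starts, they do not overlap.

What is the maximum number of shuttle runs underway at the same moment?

2

Sort all start/end points and keep a running count:
Monday 09:30 start R2 → 1
Monday 12:15 end R2 → 0
Monday 16:30 start R3 → 1
Monday 20:45 end R3 → 0
Tuesday 03:15 start R5 → 1
Tuesday 05:30 start R4 → 2
Tuesday 06:30 end R5 → 1
Tuesday 06:30 start R1 → 2
Tuesday 09:45 end R4 → 1
Tuesday 12:00 end R1 → 0
Tuesday 14:00 start R6 → 1
Tuesday 19:30 end R6 → 0
Peak is 2, at Tuesday 05:30 (R4, R5).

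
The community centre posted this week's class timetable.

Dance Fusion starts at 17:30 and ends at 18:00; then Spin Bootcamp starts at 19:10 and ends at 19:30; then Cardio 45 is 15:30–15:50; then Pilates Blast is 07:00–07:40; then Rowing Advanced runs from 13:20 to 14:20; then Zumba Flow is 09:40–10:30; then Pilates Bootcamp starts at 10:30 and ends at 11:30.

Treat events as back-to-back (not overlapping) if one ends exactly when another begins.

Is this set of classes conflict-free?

Two intervals overlap when each starts before the other ends.
Sorted by start: Pilates Blast, Zumba Flow, Pilates Bootcamp, Rowing Advanced, Cardio 45, Dance Fusion, Spin Bootcamp.
Zumba Flow starts after Pilates Blast ends, so Pilates Blast has no further overlaps.
Pilates Bootcamp starts exactly when Zumba Flow ends (back-to-back, no overlap), so Zumba Flow has no further overlaps.
Rowing Advanced starts after Pilates Bootcamp ends, so Pilates Bootcamp has no further overlaps.
Cardio 45 starts after Rowing Advanced ends, so Rowing Advanced has no further overlaps.
Dance Fusion starts after Cardio 45 ends, so Cardio 45 has no further overlaps.
Spin Bootcamp starts after Dance Fusion ends.
Every pair is clear; the schedule has no overlaps.

Yes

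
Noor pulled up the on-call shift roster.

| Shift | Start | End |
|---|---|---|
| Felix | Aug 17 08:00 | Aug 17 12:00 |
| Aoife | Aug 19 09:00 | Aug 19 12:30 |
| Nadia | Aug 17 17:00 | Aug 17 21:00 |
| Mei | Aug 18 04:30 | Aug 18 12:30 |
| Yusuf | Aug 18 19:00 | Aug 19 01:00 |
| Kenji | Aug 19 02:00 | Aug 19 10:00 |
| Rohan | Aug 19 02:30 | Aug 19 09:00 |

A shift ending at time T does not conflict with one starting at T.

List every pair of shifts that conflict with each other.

Aoife & Kenji, Kenji & Rohan

Check each pair: they overlap iff neither finishes before the other starts.
Sorted by start: Felix, Nadia, Mei, Yusuf, Kenji, Rohan, Aoife.
Nadia starts after Felix ends, so nothing later overlaps Felix either.
Mei starts after Nadia ends, so nothing later overlaps Nadia either.
Yusuf starts after Mei ends, so nothing later overlaps Mei either.
Kenji starts after Yusuf ends, so nothing later overlaps Yusuf either.
Rohan starts before Kenji ends → Kenji and Rohan overlap.
Aoife starts before Kenji ends → Kenji and Aoife overlap.
Aoife starts exactly when Rohan ends (back-to-back, no overlap).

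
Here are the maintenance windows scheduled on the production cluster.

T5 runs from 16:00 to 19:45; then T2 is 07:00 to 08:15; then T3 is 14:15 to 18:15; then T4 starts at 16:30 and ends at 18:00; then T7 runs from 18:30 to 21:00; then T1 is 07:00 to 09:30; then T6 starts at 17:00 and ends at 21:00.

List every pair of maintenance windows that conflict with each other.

T1 & T2, T3 & T4, T3 & T5, T3 & T6, T4 & T5, T4 & T6, T5 & T6, T5 & T7, T6 & T7

Sorted by start: T1, T2, T3, T5, T4, T6, T7.
T2 starts before T1 ends → T1 and T2 overlap.
T3 starts after T1 ends, so nothing later overlaps T1 either.
T3 starts after T2 ends, so nothing later overlaps T2 either.
T5 starts before T3 ends → T3 and T5 overlap.
T4 starts before T3 ends → T3 and T4 overlap.
T6 starts before T3 ends → T3 and T6 overlap.
T7 starts after T3 ends.
T4 starts before T5 ends → T5 and T4 overlap.
T6 starts before T5 ends → T5 and T6 overlap.
T7 starts before T5 ends → T5 and T7 overlap.
T6 starts before T4 ends → T4 and T6 overlap.
T7 starts after T4 ends.
T7 starts before T6 ends → T6 and T7 overlap.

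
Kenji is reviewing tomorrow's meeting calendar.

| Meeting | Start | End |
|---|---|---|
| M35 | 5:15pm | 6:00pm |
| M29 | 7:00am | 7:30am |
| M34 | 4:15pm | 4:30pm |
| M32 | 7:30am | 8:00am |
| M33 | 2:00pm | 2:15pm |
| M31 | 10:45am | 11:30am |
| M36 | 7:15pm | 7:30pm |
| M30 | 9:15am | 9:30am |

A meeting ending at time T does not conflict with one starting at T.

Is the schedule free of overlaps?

Sorted by start: M29, M32, M30, M31, M33, M34, M35, M36.
M32 starts exactly when M29 ends (back-to-back, no overlap); M29 is clear from here.
M30 starts after M32 ends; M32 is clear from here.
M31 starts after M30 ends; M30 is clear from here.
M33 starts after M31 ends; M31 is clear from here.
M34 starts after M33 ends; M33 is clear from here.
M35 starts after M34 ends; M34 is clear from here.
M36 starts after M35 ends.
Every pair is clear; the schedule has no overlaps.

Yes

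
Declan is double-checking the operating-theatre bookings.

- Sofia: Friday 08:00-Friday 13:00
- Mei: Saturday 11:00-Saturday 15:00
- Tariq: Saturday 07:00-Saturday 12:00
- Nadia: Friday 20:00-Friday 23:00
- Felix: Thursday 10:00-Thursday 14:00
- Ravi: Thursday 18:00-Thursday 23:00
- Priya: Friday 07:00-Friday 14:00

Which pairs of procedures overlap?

Sorted by start: Felix, Ravi, Priya, Sofia, Nadia, Tariq, Mei.
Ravi starts after Felix ends — done with Felix.
Priya starts after Ravi ends — done with Ravi.
Sofia starts before Priya ends → Priya and Sofia overlap.
Nadia starts after Priya ends — done with Priya.
Nadia starts after Sofia ends — done with Sofia.
Tariq starts after Nadia ends — done with Nadia.
Mei starts before Tariq ends → Tariq and Mei overlap.

Mei & Tariq, Priya & Sofia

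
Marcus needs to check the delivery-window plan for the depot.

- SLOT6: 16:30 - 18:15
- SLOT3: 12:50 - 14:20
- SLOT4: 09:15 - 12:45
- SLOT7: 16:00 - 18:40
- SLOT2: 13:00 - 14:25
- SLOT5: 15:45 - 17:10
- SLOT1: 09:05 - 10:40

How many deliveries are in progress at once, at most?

Walk through starts and ends in time order (an end at T is processed before a start at T):
09:05 start SLOT1 → 1
09:15 start SLOT4 → 2
10:40 end SLOT1 → 1
12:45 end SLOT4 → 0
12:50 start SLOT3 → 1
13:00 start SLOT2 → 2
14:20 end SLOT3 → 1
14:25 end SLOT2 → 0
15:45 start SLOT5 → 1
16:00 start SLOT7 → 2
16:30 start SLOT6 → 3
17:10 end SLOT5 → 2
18:15 end SLOT6 → 1
18:40 end SLOT7 → 0
Peak is 3, at 16:30 (SLOT5, SLOT6, SLOT7).

3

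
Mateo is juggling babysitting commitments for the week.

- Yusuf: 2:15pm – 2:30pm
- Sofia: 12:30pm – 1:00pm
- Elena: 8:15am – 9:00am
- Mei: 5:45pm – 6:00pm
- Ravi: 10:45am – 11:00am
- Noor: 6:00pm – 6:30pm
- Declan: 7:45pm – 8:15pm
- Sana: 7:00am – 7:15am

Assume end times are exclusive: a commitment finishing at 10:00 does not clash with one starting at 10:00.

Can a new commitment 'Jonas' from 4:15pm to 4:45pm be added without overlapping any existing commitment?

Yes — the slot is free

Sana: ends 7:15am at or before Jonas starts 4:15pm → clear.
Elena: ends 9:00am at or before Jonas starts 4:15pm → clear.
Ravi: ends 11:00am at or before Jonas starts 4:15pm → clear.
Sofia: ends 1:00pm at or before Jonas starts 4:15pm → clear.
Yusuf: ends 2:30pm at or before Jonas starts 4:15pm → clear.
Mei: starts 5:45pm at or after Jonas ends 4:45pm → clear.
Noor: starts 6:00pm at or after Jonas ends 4:45pm → clear.
Declan: starts 7:45pm at or after Jonas ends 4:45pm → clear.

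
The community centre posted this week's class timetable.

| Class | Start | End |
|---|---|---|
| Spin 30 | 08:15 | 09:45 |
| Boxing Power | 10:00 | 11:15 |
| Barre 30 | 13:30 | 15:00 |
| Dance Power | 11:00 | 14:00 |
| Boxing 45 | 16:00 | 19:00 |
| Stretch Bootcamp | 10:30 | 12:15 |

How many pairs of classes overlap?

4

Two intervals overlap when each starts before the other ends.
Sorted by start: Spin 30, Boxing Power, Stretch Bootcamp, Dance Power, Barre 30, Boxing 45.
Boxing Power starts after Spin 30 ends, so Spin 30 has no further overlaps.
Stretch Bootcamp starts before Boxing Power ends → Boxing Power and Stretch Bootcamp overlap.
Dance Power starts before Boxing Power ends → Boxing Power and Dance Power overlap.
Barre 30 starts after Boxing Power ends, so Boxing Power has no further overlaps.
Dance Power starts before Stretch Bootcamp ends → Stretch Bootcamp and Dance Power overlap.
Barre 30 starts after Stretch Bootcamp ends, so Stretch Bootcamp has no further overlaps.
Barre 30 starts before Dance Power ends → Dance Power and Barre 30 overlap.
Boxing 45 starts after Dance Power ends.
Boxing 45 starts after Barre 30 ends.
Overlapping pairs: Barre 30 & Dance Power, Boxing Power & Dance Power, Boxing Power & Stretch Bootcamp, Dance Power & Stretch Bootcamp — 4 in total.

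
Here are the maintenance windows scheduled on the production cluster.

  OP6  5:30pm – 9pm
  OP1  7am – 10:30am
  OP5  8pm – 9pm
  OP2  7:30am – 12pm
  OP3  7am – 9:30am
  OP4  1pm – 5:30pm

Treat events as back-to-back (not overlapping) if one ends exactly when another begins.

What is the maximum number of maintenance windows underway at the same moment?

3

Sweep the timeline, counting +1 at each start and −1 at each end (ends before starts at a tie):
7am start OP1 → 1
7am start OP3 → 2
7:30am start OP2 → 3
9:30am end OP3 → 2
10:30am end OP1 → 1
12pm end OP2 → 0
1pm start OP4 → 1
5:30pm end OP4 → 0
5:30pm start OP6 → 1
8pm start OP5 → 2
9pm end OP5 → 1
9pm end OP6 → 0
Peak is 3, at 7:30am (OP1, OP2, OP3).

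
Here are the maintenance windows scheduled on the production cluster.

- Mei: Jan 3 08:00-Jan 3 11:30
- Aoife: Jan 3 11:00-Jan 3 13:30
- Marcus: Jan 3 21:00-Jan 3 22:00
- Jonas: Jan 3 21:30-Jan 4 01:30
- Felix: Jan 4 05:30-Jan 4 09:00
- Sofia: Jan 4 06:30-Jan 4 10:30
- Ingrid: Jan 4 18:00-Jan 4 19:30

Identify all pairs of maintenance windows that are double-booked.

Sorted by start: Mei, Aoife, Marcus, Jonas, Felix, Sofia, Ingrid.
Aoife starts before Mei ends → Mei and Aoife overlap.
Marcus starts after Mei ends, so Mei has no further overlaps.
Marcus starts after Aoife ends, so Aoife has no further overlaps.
Jonas starts before Marcus ends → Marcus and Jonas overlap.
Felix starts after Marcus ends, so Marcus has no further overlaps.
Felix starts after Jonas ends, so Jonas has no further overlaps.
Sofia starts before Felix ends → Felix and Sofia overlap.
Ingrid starts after Felix ends.
Ingrid starts after Sofia ends.

Aoife & Mei, Felix & Sofia, Jonas & Marcus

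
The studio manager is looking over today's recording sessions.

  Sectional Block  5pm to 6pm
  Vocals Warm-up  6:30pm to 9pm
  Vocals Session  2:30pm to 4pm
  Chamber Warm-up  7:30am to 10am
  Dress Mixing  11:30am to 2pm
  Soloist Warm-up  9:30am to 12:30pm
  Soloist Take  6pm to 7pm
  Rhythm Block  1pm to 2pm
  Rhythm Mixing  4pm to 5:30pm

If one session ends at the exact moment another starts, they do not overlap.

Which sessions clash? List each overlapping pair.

Chamber Warm-up & Soloist Warm-up, Dress Mixing & Rhythm Block, Dress Mixing & Soloist Warm-up, Rhythm Mixing & Sectional Block, Soloist Take & Vocals Warm-up

Two intervals overlap when each starts before the other ends.
Sorted by start: Chamber Warm-up, Soloist Warm-up, Dress Mixing, Rhythm Block, Vocals Session, Rhythm Mixing, Sectional Block, Soloist Take, Vocals Warm-up.
Soloist Warm-up starts before Chamber Warm-up ends → Chamber Warm-up and Soloist Warm-up overlap.
Dress Mixing starts after Chamber Warm-up ends, so Chamber Warm-up has no further overlaps.
Dress Mixing starts before Soloist Warm-up ends → Soloist Warm-up and Dress Mixing overlap.
Rhythm Block starts after Soloist Warm-up ends, so Soloist Warm-up has no further overlaps.
Rhythm Block starts before Dress Mixing ends → Dress Mixing and Rhythm Block overlap.
Vocals Session starts after Dress Mixing ends, so Dress Mixing has no further overlaps.
Vocals Session starts after Rhythm Block ends, so Rhythm Block has no further overlaps.
Rhythm Mixing starts exactly when Vocals Session ends (back-to-back, no overlap), so Vocals Session has no further overlaps.
Sectional Block starts before Rhythm Mixing ends → Rhythm Mixing and Sectional Block overlap.
Soloist Take starts after Rhythm Mixing ends, so Rhythm Mixing has no further overlaps.
Soloist Take starts exactly when Sectional Block ends (back-to-back, no overlap), so Sectional Block has no further overlaps.
Vocals Warm-up starts before Soloist Take ends → Soloist Take and Vocals Warm-up overlap.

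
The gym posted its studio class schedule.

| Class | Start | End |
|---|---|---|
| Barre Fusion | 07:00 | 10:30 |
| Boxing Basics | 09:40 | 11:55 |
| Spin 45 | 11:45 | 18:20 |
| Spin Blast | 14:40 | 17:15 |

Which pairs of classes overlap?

Barre Fusion & Boxing Basics, Boxing Basics & Spin 45, Spin 45 & Spin Blast

Two intervals overlap when each starts before the other ends.
Sorted by start: Barre Fusion, Boxing Basics, Spin 45, Spin Blast.
Boxing Basics starts before Barre Fusion ends → Barre Fusion and Boxing Basics overlap.
Spin 45 starts after Barre Fusion ends — done with Barre Fusion.
Spin 45 starts before Boxing Basics ends → Boxing Basics and Spin 45 overlap.
Spin Blast starts after Boxing Basics ends.
Spin Blast starts before Spin 45 ends → Spin 45 and Spin Blast overlap.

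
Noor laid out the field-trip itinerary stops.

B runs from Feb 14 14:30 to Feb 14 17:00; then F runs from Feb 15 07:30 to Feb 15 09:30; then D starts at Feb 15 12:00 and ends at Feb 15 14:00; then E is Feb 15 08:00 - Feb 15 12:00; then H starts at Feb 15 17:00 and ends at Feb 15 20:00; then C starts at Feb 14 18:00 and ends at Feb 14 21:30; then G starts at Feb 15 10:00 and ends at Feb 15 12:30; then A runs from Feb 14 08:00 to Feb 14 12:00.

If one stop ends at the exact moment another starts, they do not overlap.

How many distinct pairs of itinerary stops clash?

3

Sorted by start: A, B, C, F, E, G, D, H.
B starts after A ends, so A has no further overlaps.
C starts after B ends, so B has no further overlaps.
F starts after C ends, so C has no further overlaps.
E starts before F ends → F and E overlap.
G starts after F ends, so F has no further overlaps.
G starts before E ends → E and G overlap.
D starts exactly when E ends (back-to-back, no overlap), so E has no further overlaps.
D starts before G ends → G and D overlap.
H starts after G ends.
H starts after D ends.
Overlapping pairs: D & G, E & F, E & G — 3 in total.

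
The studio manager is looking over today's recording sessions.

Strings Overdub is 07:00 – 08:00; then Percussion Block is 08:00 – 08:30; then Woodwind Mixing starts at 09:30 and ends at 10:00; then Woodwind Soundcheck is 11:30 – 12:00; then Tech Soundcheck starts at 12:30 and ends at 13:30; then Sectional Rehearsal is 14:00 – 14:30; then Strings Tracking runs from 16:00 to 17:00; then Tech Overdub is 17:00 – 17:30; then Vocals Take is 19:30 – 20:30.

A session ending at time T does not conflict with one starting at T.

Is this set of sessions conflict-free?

Yes

Sorted by start: Strings Overdub, Percussion Block, Woodwind Mixing, Woodwind Soundcheck, Tech Soundcheck, Sectional Rehearsal, Strings Tracking, Tech Overdub, Vocals Take.
Percussion Block starts exactly when Strings Overdub ends (back-to-back, no overlap) — done with Strings Overdub.
Woodwind Mixing starts after Percussion Block ends — done with Percussion Block.
Woodwind Soundcheck starts after Woodwind Mixing ends — done with Woodwind Mixing.
Tech Soundcheck starts after Woodwind Soundcheck ends — done with Woodwind Soundcheck.
Sectional Rehearsal starts after Tech Soundcheck ends — done with Tech Soundcheck.
Strings Tracking starts after Sectional Rehearsal ends — done with Sectional Rehearsal.
Tech Overdub starts exactly when Strings Tracking ends (back-to-back, no overlap) — done with Strings Tracking.
Vocals Take starts after Tech Overdub ends.
Every pair is clear; the schedule has no overlaps.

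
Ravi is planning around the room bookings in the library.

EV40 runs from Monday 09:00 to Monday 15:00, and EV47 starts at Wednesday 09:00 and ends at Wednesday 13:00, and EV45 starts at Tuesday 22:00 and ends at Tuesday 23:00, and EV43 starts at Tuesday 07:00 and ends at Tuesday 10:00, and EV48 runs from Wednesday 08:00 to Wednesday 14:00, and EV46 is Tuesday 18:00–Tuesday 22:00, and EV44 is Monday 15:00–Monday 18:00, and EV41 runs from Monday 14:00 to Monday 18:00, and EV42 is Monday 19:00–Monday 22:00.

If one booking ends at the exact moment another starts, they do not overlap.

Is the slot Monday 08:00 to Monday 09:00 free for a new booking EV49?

EV40: starts Monday 09:00 at or after EV49 ends Monday 09:00 → clear.
EV41: starts Monday 14:00 at or after EV49 ends Monday 09:00 → clear.
EV44: starts Monday 15:00 at or after EV49 ends Monday 09:00 → clear.
EV42: starts Monday 19:00 at or after EV49 ends Monday 09:00 → clear.
EV43: starts Tuesday 07:00 at or after EV49 ends Monday 09:00 → clear.
EV46: starts Tuesday 18:00 at or after EV49 ends Monday 09:00 → clear.
EV45: starts Tuesday 22:00 at or after EV49 ends Monday 09:00 → clear.
EV48: starts Wednesday 08:00 at or after EV49 ends Monday 09:00 → clear.
EV47: starts Wednesday 09:00 at or after EV49 ends Monday 09:00 → clear.

Yes — the slot is free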